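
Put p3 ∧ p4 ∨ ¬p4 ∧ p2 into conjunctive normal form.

(p3 ∨ ¬p4) ∧ (p3 ∨ p2) ∧ (p4 ∨ p2)

p3 ∧ p4 ∨ ¬p4 ∧ p2
⇔ (p3 ∨ ¬p4) ∧ (p3 ∨ p2) ∧ (p4 ∨ ¬p4) ∧ (p4 ∨ p2)
⇔ (p3 ∨ ¬p4) ∧ (p3 ∨ p2) ∧ (p4 ∨ p2)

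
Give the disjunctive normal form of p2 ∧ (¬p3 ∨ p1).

(p2 ∧ ¬p3) ∨ (p2 ∧ p1)

p2 ∧ (¬p3 ∨ p1)
= (p2 ∧ ¬p3) ∨ (p2 ∧ p1)   (distribute ∧ over ∨)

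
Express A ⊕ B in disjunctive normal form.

(A ∧ ¬B) ∨ (¬A ∧ B)

A ⊕ B
≡ (A ∧ ¬B) ∨ (¬A ∧ B)   — expand ⊕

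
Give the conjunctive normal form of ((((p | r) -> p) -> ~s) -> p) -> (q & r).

(p | r | ~s) & (~p | q) & (~p | r)

((((p | r) -> p) -> ~s) -> p) -> (q & r)
≡ ~((((p | r) -> p) -> ~s) -> p) | (q & r)   [eliminate ->]
≡ ~(~(((p | r) -> p) -> ~s) | p) | (q & r)   [eliminate ->]
≡ ~(~(~((p | r) -> p) | ~s) | p) | (q & r)   [eliminate ->]
≡ ~(~(~(~(p | r) | p) | ~s) | p) | (q & r)   [eliminate ->]
≡ (~~(~(~(p | r) | p) | ~s) & ~p) | (q & r)   [De Morgan]
≡ ((~(~(p | r) | p) | ~s) & ~p) | (q & r)   [double negation]
≡ (((~~(p | r) & ~p) | ~s) & ~p) | (q & r)   [De Morgan]
≡ ((((p | r) & ~p) | ~s) & ~p) | (q & r)   [double negation]
≡ (p | r | ~s | q) & (p | r | ~s | r) & (~p | ~s | q) & (~p | ~s | r) & (~p | q) & (~p | r)   [distribute | over &]
≡ (p | r | ~s) & (~p | q) & (~p | r)   [simplify]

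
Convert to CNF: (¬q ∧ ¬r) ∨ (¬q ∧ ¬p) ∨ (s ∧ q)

(¬q ∧ ¬r) ∨ (¬q ∧ ¬p) ∨ (s ∧ q)
⇔ (¬q ∨ ¬q ∨ s) ∧ (¬q ∨ ¬q ∨ q) ∧ (¬q ∨ ¬p ∨ s) ∧ (¬q ∨ ¬p ∨ q) ∧ (¬r ∨ ¬q ∨ s) ∧ (¬r ∨ ¬q ∨ q) ∧ (¬r ∨ ¬p ∨ s) ∧ (¬r ∨ ¬p ∨ q)   — distribute ∨ over ∧
⇔ (¬q ∨ s) ∧ (¬r ∨ ¬p ∨ s) ∧ (¬r ∨ ¬p ∨ q)   — simplify

(¬q ∨ s) ∧ (¬r ∨ ¬p ∨ s) ∧ (¬r ∨ ¬p ∨ q)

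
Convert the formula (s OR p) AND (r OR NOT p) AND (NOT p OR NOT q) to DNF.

(s AND r AND NOT q) OR (s AND NOT p) OR (p AND r AND NOT q)

(s OR p) AND (r OR NOT p) AND (NOT p OR NOT q)
⇔ (s AND r AND NOT p) OR (s AND r AND NOT q) OR (s AND NOT p AND NOT p) OR (s AND NOT p AND NOT q) OR (p AND r AND NOT p) OR (p AND r AND NOT q) OR (p AND NOT p AND NOT p) OR (p AND NOT p AND NOT q)
⇔ (s AND r AND NOT q) OR (s AND NOT p) OR (p AND r AND NOT q)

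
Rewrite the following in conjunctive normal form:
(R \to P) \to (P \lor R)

R \lor P

(R \to P) \to (P \lor R)
≡ \lnot (R \to P) \lor P \lor R   [eliminate \to]
≡ \lnot (\lnot R \lor P) \lor P \lor R   [eliminate \to]
≡ (\lnot \lnot R \land \lnot P) \lor P \lor R   [De Morgan]
≡ (R \land \lnot P) \lor P \lor R   [double negation]
≡ (R \lor P \lor R) \land (\lnot P \lor P \lor R)   [distribute \lor over \land]
≡ R \lor P   [simplify]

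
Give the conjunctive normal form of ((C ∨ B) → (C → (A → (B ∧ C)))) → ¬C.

(A ∨ ¬C) ∧ (¬B ∨ ¬C)

((C ∨ B) → (C → (A → (B ∧ C)))) → ¬C
≡ ¬((C ∨ B) → (C → (A → (B ∧ C)))) ∨ ¬C   [eliminate →]
≡ ¬(¬(C ∨ B) ∨ (C → (A → (B ∧ C)))) ∨ ¬C   [eliminate →]
≡ ¬(¬(C ∨ B) ∨ ¬C ∨ (A → (B ∧ C))) ∨ ¬C   [eliminate →]
≡ ¬(¬(C ∨ B) ∨ ¬C ∨ ¬A ∨ (B ∧ C)) ∨ ¬C   [eliminate →]
≡ (¬¬(C ∨ B) ∧ ¬¬C ∧ ¬¬A ∧ ¬(B ∧ C)) ∨ ¬C   [De Morgan]
≡ ((C ∨ B) ∧ ¬¬C ∧ ¬¬A ∧ ¬(B ∧ C)) ∨ ¬C   [double negation]
≡ ((C ∨ B) ∧ C ∧ ¬¬A ∧ ¬(B ∧ C)) ∨ ¬C   [double negation]
≡ ((C ∨ B) ∧ C ∧ A ∧ ¬(B ∧ C)) ∨ ¬C   [double negation]
≡ ((C ∨ B) ∧ C ∧ A ∧ (¬B ∨ ¬C)) ∨ ¬C   [De Morgan]
≡ (C ∨ B ∨ ¬C) ∧ (C ∨ ¬C) ∧ (A ∨ ¬C) ∧ (¬B ∨ ¬C ∨ ¬C)   [distribute ∨ over ∧]
≡ (A ∨ ¬C) ∧ (¬B ∨ ¬C)   [simplify]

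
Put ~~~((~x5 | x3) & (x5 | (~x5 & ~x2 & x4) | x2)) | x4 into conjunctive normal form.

(x5 | ~x2 | x4) & (~x3 | ~x5 | x4) & (~x3 | ~x2 | x4)

~~~((~x5 | x3) & (x5 | (~x5 & ~x2 & x4) | x2)) | x4
≡ ~((~x5 | x3) & (x5 | (~x5 & ~x2 & x4) | x2)) | x4   [double negation]
≡ ~(~x5 | x3) | ~(x5 | (~x5 & ~x2 & x4) | x2) | x4   [De Morgan]
≡ (~~x5 & ~x3) | ~(x5 | (~x5 & ~x2 & x4) | x2) | x4   [De Morgan]
≡ (x5 & ~x3) | ~(x5 | (~x5 & ~x2 & x4) | x2) | x4   [double negation]
≡ (x5 & ~x3) | (~x5 & ~(~x5 & ~x2 & x4) & ~x2) | x4   [De Morgan]
≡ (x5 & ~x3) | (~x5 & (~~x5 | ~~x2 | ~x4) & ~x2) | x4   [De Morgan]
≡ (x5 & ~x3) | (~x5 & (x5 | ~~x2 | ~x4) & ~x2) | x4   [double negation]
≡ (x5 & ~x3) | (~x5 & (x5 | x2 | ~x4) & ~x2) | x4   [double negation]
≡ (x5 | ~x5 | x4) & (x5 | x5 | x2 | ~x4 | x4) & (x5 | ~x2 | x4) & (~x3 | ~x5 | x4) & (~x3 | x5 | x2 | ~x4 | x4) & (~x3 | ~x2 | x4)   [distribute | over &]
≡ (x5 | ~x2 | x4) & (~x3 | ~x5 | x4) & (~x3 | ~x2 | x4)   [simplify]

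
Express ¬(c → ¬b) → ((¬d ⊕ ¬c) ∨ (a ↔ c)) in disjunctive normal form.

¬(c → ¬b) → ((¬d ⊕ ¬c) ∨ (a ↔ c))
= ¬¬(c → ¬b) ∨ (¬d ⊕ ¬c) ∨ (a ↔ c)   [eliminate →]
= ¬¬(¬c ∨ ¬b) ∨ (¬d ⊕ ¬c) ∨ (a ↔ c)   [eliminate →]
= ¬¬(¬c ∨ ¬b) ∨ (¬d ∧ ¬¬c) ∨ (¬¬d ∧ ¬c) ∨ (a ↔ c)   [expand ⊕]
= ¬¬(¬c ∨ ¬b) ∨ (¬d ∧ ¬¬c) ∨ (¬¬d ∧ ¬c) ∨ ((a → c) ∧ (c → a))   [eliminate ↔]
= ¬¬(¬c ∨ ¬b) ∨ (¬d ∧ ¬¬c) ∨ (¬¬d ∧ ¬c) ∨ ((¬a ∨ c) ∧ (c → a))   [eliminate →]
= ¬¬(¬c ∨ ¬b) ∨ (¬d ∧ ¬¬c) ∨ (¬¬d ∧ ¬c) ∨ ((¬a ∨ c) ∧ (¬c ∨ a))   [eliminate →]
= ¬c ∨ ¬b ∨ (¬d ∧ ¬¬c) ∨ (¬¬d ∧ ¬c) ∨ ((¬a ∨ c) ∧ (¬c ∨ a))   [double negation]
= ¬c ∨ ¬b ∨ (¬d ∧ c) ∨ (¬¬d ∧ ¬c) ∨ ((¬a ∨ c) ∧ (¬c ∨ a))   [double negation]
= ¬c ∨ ¬b ∨ (¬d ∧ c) ∨ (d ∧ ¬c) ∨ ((¬a ∨ c) ∧ (¬c ∨ a))   [double negation]
= ¬c ∨ ¬b ∨ (¬d ∧ c) ∨ (d ∧ ¬c) ∨ (¬a ∧ ¬c) ∨ (¬a ∧ a) ∨ (c ∧ ¬c) ∨ (c ∧ a)   [distribute ∧ over ∨]
= ¬c ∨ ¬b ∨ (¬d ∧ c) ∨ (c ∧ a)   [simplify]

¬c ∨ ¬b ∨ (¬d ∧ c) ∨ (c ∧ a)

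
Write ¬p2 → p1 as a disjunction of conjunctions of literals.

p2 ∨ p1

¬p2 → p1
= ¬¬p2 ∨ p1   — eliminate →
= p2 ∨ p1   — double negation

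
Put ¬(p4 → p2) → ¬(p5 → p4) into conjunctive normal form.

¬p4 ∨ p2

¬(p4 → p2) → ¬(p5 → p4)
= ¬¬(p4 → p2) ∨ ¬(p5 → p4)   (eliminate →)
= ¬¬(¬p4 ∨ p2) ∨ ¬(p5 → p4)   (eliminate →)
= ¬¬(¬p4 ∨ p2) ∨ ¬(¬p5 ∨ p4)   (eliminate →)
= ¬p4 ∨ p2 ∨ ¬(¬p5 ∨ p4)   (double negation)
= ¬p4 ∨ p2 ∨ (¬¬p5 ∧ ¬p4)   (De Morgan)
= ¬p4 ∨ p2 ∨ (p5 ∧ ¬p4)   (double negation)
= (¬p4 ∨ p2 ∨ p5) ∧ (¬p4 ∨ p2 ∨ ¬p4)   (distribute ∨ over ∧)
= ¬p4 ∨ p2   (simplify)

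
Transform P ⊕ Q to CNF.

P ⊕ Q
⇔ (P ∨ Q) ∧ ¬(P ∧ Q)   — expand ⊕
⇔ (P ∨ Q) ∧ (¬P ∨ ¬Q)   — De Morgan

(P ∨ Q) ∧ (¬P ∨ ¬Q)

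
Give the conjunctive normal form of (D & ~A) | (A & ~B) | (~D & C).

(D & ~A) | (A & ~B) | (~D & C)
⇔ (D | A | ~D) & (D | A | C) & (D | ~B | ~D) & (D | ~B | C) & (~A | A | ~D) & (~A | A | C) & (~A | ~B | ~D) & (~A | ~B | C)   (distribute | over &)
⇔ (D | A | C) & (D | ~B | C) & (~A | ~B | ~D) & (~A | ~B | C)   (simplify)

(D | A | C) & (D | ~B | C) & (~A | ~B | ~D) & (~A | ~B | C)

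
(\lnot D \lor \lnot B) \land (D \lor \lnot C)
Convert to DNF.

(\lnot D \lor \lnot B) \land (D \lor \lnot C)
≡ (\lnot D \land D) \lor (\lnot D \land \lnot C) \lor (\lnot B \land D) \lor (\lnot B \land \lnot C)   [distribute \land over \lor]
≡ (\lnot D \land \lnot C) \lor (\lnot B \land D) \lor (\lnot B \land \lnot C)   [simplify]

(\lnot D \land \lnot C) \lor (\lnot B \land D) \lor (\lnot B \land \lnot C)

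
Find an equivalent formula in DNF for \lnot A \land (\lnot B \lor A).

\lnot A \land (\lnot B \lor A)
≡ \lnot A \land \lnot B \lor \lnot A \land A   [distribute \land over \lor]
≡ \lnot A \land \lnot B   [simplify]

\lnot A \land \lnot B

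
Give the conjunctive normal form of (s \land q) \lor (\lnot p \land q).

(s \land q) \lor (\lnot p \land q)
≡ (s \lor \lnot p) \land (s \lor q) \land (q \lor \lnot p) \land (q \lor q)   [distribute \lor over \land]
≡ (s \lor \lnot p) \land q   [simplify]

(s \lor \lnot p) \land q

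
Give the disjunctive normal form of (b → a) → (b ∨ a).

(b → a) → (b ∨ a)
= ¬(b → a) ∨ b ∨ a   (eliminate →)
= ¬(¬b ∨ a) ∨ b ∨ a   (eliminate →)
= (¬¬b ∧ ¬a) ∨ b ∨ a   (De Morgan)
= (b ∧ ¬a) ∨ b ∨ a   (double negation)
= b ∨ a   (simplify)

b ∨ a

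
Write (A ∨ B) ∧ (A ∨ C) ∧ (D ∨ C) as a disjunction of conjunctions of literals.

(A ∨ B) ∧ (A ∨ C) ∧ (D ∨ C)
⇔ (A ∧ A ∧ D) ∨ (A ∧ A ∧ C) ∨ (A ∧ C ∧ D) ∨ (A ∧ C ∧ C) ∨ (B ∧ A ∧ D) ∨ (B ∧ A ∧ C) ∨ (B ∧ C ∧ D) ∨ (B ∧ C ∧ C)   [distribute ∧ over ∨]
⇔ (A ∧ D) ∨ (A ∧ C) ∨ (B ∧ C)   [simplify]

(A ∧ D) ∨ (A ∧ C) ∨ (B ∧ C)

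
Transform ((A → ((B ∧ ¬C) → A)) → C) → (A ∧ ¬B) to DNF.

((A → ((B ∧ ¬C) → A)) → C) → (A ∧ ¬B)
⇔ ¬((A → ((B ∧ ¬C) → A)) → C) ∨ (A ∧ ¬B)   — eliminate →
⇔ ¬(¬(A → ((B ∧ ¬C) → A)) ∨ C) ∨ (A ∧ ¬B)   — eliminate →
⇔ ¬(¬(¬A ∨ ((B ∧ ¬C) → A)) ∨ C) ∨ (A ∧ ¬B)   — eliminate →
⇔ ¬(¬(¬A ∨ ¬(B ∧ ¬C) ∨ A) ∨ C) ∨ (A ∧ ¬B)   — eliminate →
⇔ (¬¬(¬A ∨ ¬(B ∧ ¬C) ∨ A) ∧ ¬C) ∨ (A ∧ ¬B)   — De Morgan
⇔ ((¬A ∨ ¬(B ∧ ¬C) ∨ A) ∧ ¬C) ∨ (A ∧ ¬B)   — double negation
⇔ ((¬A ∨ ¬B ∨ ¬¬C ∨ A) ∧ ¬C) ∨ (A ∧ ¬B)   — De Morgan
⇔ ((¬A ∨ ¬B ∨ C ∨ A) ∧ ¬C) ∨ (A ∧ ¬B)   — double negation
⇔ (¬A ∧ ¬C) ∨ (¬B ∧ ¬C) ∨ (C ∧ ¬C) ∨ (A ∧ ¬C) ∨ (A ∧ ¬B)   — distribute ∧ over ∨
⇔ (¬A ∧ ¬C) ∨ (¬B ∧ ¬C) ∨ (A ∧ ¬C) ∨ (A ∧ ¬B)   — simplify

(¬A ∧ ¬C) ∨ (¬B ∧ ¬C) ∨ (A ∧ ¬C) ∨ (A ∧ ¬B)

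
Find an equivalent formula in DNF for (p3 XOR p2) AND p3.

p3 AND NOT p2

(p3 XOR p2) AND p3
≡ ((p3 AND NOT p2) OR (NOT p3 AND p2)) AND p3   (expand XOR)
≡ (p3 AND NOT p2 AND p3) OR (NOT p3 AND p2 AND p3)   (distribute AND over OR)
≡ p3 AND NOT p2   (simplify)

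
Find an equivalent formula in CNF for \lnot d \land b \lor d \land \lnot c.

\lnot d \land b \lor d \land \lnot c
≡ (\lnot d \lor d) \land (\lnot d \lor \lnot c) \land (b \lor d) \land (b \lor \lnot c)   [distribute \lor over \land]
≡ (\lnot d \lor \lnot c) \land (b \lor d) \land (b \lor \lnot c)   [simplify]

(\lnot d \lor \lnot c) \land (b \lor d) \land (b \lor \lnot c)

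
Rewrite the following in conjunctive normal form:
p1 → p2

p1 → p2
= ¬p1 ∨ p2   [eliminate →]

¬p1 ∨ p2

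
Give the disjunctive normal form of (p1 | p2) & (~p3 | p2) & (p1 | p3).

(p1 & ~p3) | (p1 & p2) | (p2 & p3)

(p1 | p2) & (~p3 | p2) & (p1 | p3)
≡ (p1 & ~p3 & p1) | (p1 & ~p3 & p3) | (p1 & p2 & p1) | (p1 & p2 & p3) | (p2 & ~p3 & p1) | (p2 & ~p3 & p3) | (p2 & p2 & p1) | (p2 & p2 & p3)   [distribute & over |]
≡ (p1 & ~p3) | (p1 & p2) | (p2 & p3)   [simplify]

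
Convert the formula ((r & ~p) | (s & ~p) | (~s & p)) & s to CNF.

(~p | ~s) & s

((r & ~p) | (s & ~p) | (~s & p)) & s
⇔ (r | s | ~s) & (r | s | p) & (r | ~p | ~s) & (r | ~p | p) & (~p | s | ~s) & (~p | s | p) & (~p | ~p | ~s) & (~p | ~p | p) & s   (distribute | over &)
⇔ (~p | ~s) & s   (simplify)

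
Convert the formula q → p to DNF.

¬q ∨ p

q → p
⇔ ¬q ∨ p   [eliminate →]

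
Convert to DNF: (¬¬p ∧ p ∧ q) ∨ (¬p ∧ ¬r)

(p ∧ q) ∨ (¬p ∧ ¬r)

(¬¬p ∧ p ∧ q) ∨ (¬p ∧ ¬r)
⇔ (p ∧ p ∧ q) ∨ (¬p ∧ ¬r)   — double negation
⇔ (p ∧ q) ∨ (¬p ∧ ¬r)   — simplify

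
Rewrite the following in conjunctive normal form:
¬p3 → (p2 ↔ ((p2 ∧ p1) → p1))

¬p3 → (p2 ↔ ((p2 ∧ p1) → p1))
⇔ ¬¬p3 ∨ (p2 ↔ ((p2 ∧ p1) → p1))   (eliminate →)
⇔ ¬¬p3 ∨ ((p2 → ((p2 ∧ p1) → p1)) ∧ (((p2 ∧ p1) → p1) → p2))   (eliminate ↔)
⇔ ¬¬p3 ∨ ((¬p2 ∨ ((p2 ∧ p1) → p1)) ∧ (((p2 ∧ p1) → p1) → p2))   (eliminate →)
⇔ ¬¬p3 ∨ ((¬p2 ∨ ¬(p2 ∧ p1) ∨ p1) ∧ (((p2 ∧ p1) → p1) → p2))   (eliminate →)
⇔ ¬¬p3 ∨ ((¬p2 ∨ ¬(p2 ∧ p1) ∨ p1) ∧ (¬((p2 ∧ p1) → p1) ∨ p2))   (eliminate →)
⇔ ¬¬p3 ∨ ((¬p2 ∨ ¬(p2 ∧ p1) ∨ p1) ∧ (¬(¬(p2 ∧ p1) ∨ p1) ∨ p2))   (eliminate →)
⇔ p3 ∨ ((¬p2 ∨ ¬(p2 ∧ p1) ∨ p1) ∧ (¬(¬(p2 ∧ p1) ∨ p1) ∨ p2))   (double negation)
⇔ p3 ∨ ((¬p2 ∨ ¬p2 ∨ ¬p1 ∨ p1) ∧ (¬(¬(p2 ∧ p1) ∨ p1) ∨ p2))   (De Morgan)
⇔ p3 ∨ ((¬p2 ∨ ¬p2 ∨ ¬p1 ∨ p1) ∧ ((¬¬(p2 ∧ p1) ∧ ¬p1) ∨ p2))   (De Morgan)
⇔ p3 ∨ ((¬p2 ∨ ¬p2 ∨ ¬p1 ∨ p1) ∧ ((p2 ∧ p1 ∧ ¬p1) ∨ p2))   (double negation)
⇔ (p3 ∨ ¬p2 ∨ ¬p2 ∨ ¬p1 ∨ p1) ∧ (p3 ∨ p2 ∨ p2) ∧ (p3 ∨ p1 ∨ p2) ∧ (p3 ∨ ¬p1 ∨ p2)   (distribute ∨ over ∧)
⇔ p3 ∨ p2   (simplify)

p3 ∨ p2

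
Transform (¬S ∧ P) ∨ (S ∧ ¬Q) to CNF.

(¬S ∧ P) ∨ (S ∧ ¬Q)
⇔ (¬S ∨ S) ∧ (¬S ∨ ¬Q) ∧ (P ∨ S) ∧ (P ∨ ¬Q)   [distribute ∨ over ∧]
⇔ (¬S ∨ ¬Q) ∧ (P ∨ S) ∧ (P ∨ ¬Q)   [simplify]

(¬S ∨ ¬Q) ∧ (P ∨ S) ∧ (P ∨ ¬Q)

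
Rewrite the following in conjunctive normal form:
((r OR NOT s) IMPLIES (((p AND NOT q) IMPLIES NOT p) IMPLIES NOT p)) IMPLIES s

((r OR NOT s) IMPLIES (((p AND NOT q) IMPLIES NOT p) IMPLIES NOT p)) IMPLIES s
= NOT ((r OR NOT s) IMPLIES (((p AND NOT q) IMPLIES NOT p) IMPLIES NOT p)) OR s   — eliminate IMPLIES
= NOT (NOT (r OR NOT s) OR (((p AND NOT q) IMPLIES NOT p) IMPLIES NOT p)) OR s   — eliminate IMPLIES
= NOT (NOT (r OR NOT s) OR NOT ((p AND NOT q) IMPLIES NOT p) OR NOT p) OR s   — eliminate IMPLIES
= NOT (NOT (r OR NOT s) OR NOT (NOT (p AND NOT q) OR NOT p) OR NOT p) OR s   — eliminate IMPLIES
= (NOT NOT (r OR NOT s) AND NOT NOT (NOT (p AND NOT q) OR NOT p) AND NOT NOT p) OR s   — De Morgan
= ((r OR NOT s) AND NOT NOT (NOT (p AND NOT q) OR NOT p) AND NOT NOT p) OR s   — double negation
= ((r OR NOT s) AND (NOT (p AND NOT q) OR NOT p) AND NOT NOT p) OR s   — double negation
= ((r OR NOT s) AND (NOT p OR NOT NOT q OR NOT p) AND NOT NOT p) OR s   — De Morgan
= ((r OR NOT s) AND (NOT p OR q OR NOT p) AND NOT NOT p) OR s   — double negation
= ((r OR NOT s) AND (NOT p OR q OR NOT p) AND p) OR s   — double negation
= (r OR NOT s OR s) AND (NOT p OR q OR NOT p OR s) AND (p OR s)   — distribute OR over AND
= (NOT p OR q OR s) AND (p OR s)   — simplify

(NOT p OR q OR s) AND (p OR s)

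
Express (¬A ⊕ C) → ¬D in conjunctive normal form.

(¬A ⊕ C) → ¬D
≡ ¬(¬A ⊕ C) ∨ ¬D   (eliminate →)
≡ ¬((¬A ∨ C) ∧ ¬(¬A ∧ C)) ∨ ¬D   (expand ⊕)
≡ ¬(¬A ∨ C) ∨ ¬¬(¬A ∧ C) ∨ ¬D   (De Morgan)
≡ (¬¬A ∧ ¬C) ∨ ¬¬(¬A ∧ C) ∨ ¬D   (De Morgan)
≡ (A ∧ ¬C) ∨ ¬¬(¬A ∧ C) ∨ ¬D   (double negation)
≡ (A ∧ ¬C) ∨ (¬A ∧ C) ∨ ¬D   (double negation)
≡ (A ∨ ¬A ∨ ¬D) ∧ (A ∨ C ∨ ¬D) ∧ (¬C ∨ ¬A ∨ ¬D) ∧ (¬C ∨ C ∨ ¬D)   (distribute ∨ over ∧)
≡ (A ∨ C ∨ ¬D) ∧ (¬C ∨ ¬A ∨ ¬D)   (simplify)

(A ∨ C ∨ ¬D) ∧ (¬C ∨ ¬A ∨ ¬D)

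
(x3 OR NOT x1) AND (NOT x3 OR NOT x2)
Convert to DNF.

(x3 OR NOT x1) AND (NOT x3 OR NOT x2)
≡ (x3 AND NOT x3) OR (x3 AND NOT x2) OR (NOT x1 AND NOT x3) OR (NOT x1 AND NOT x2)   [distribute AND over OR]
≡ (x3 AND NOT x2) OR (NOT x1 AND NOT x3) OR (NOT x1 AND NOT x2)   [simplify]

(x3 AND NOT x2) OR (NOT x1 AND NOT x3) OR (NOT x1 AND NOT x2)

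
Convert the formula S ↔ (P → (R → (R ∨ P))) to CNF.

(P ∨ S) ∧ (R ∨ S) ∧ (¬R ∨ S) ∧ (¬P ∨ S)

S ↔ (P → (R → (R ∨ P)))
⇔ (S → (P → (R → (R ∨ P)))) ∧ ((P → (R → (R ∨ P))) → S)   [eliminate ↔]
⇔ (¬S ∨ (P → (R → (R ∨ P)))) ∧ ((P → (R → (R ∨ P))) → S)   [eliminate →]
⇔ (¬S ∨ ¬P ∨ (R → (R ∨ P))) ∧ ((P → (R → (R ∨ P))) → S)   [eliminate →]
⇔ (¬S ∨ ¬P ∨ ¬R ∨ R ∨ P) ∧ ((P → (R → (R ∨ P))) → S)   [eliminate →]
⇔ (¬S ∨ ¬P ∨ ¬R ∨ R ∨ P) ∧ (¬(P → (R → (R ∨ P))) ∨ S)   [eliminate →]
⇔ (¬S ∨ ¬P ∨ ¬R ∨ R ∨ P) ∧ (¬(¬P ∨ (R → (R ∨ P))) ∨ S)   [eliminate →]
⇔ (¬S ∨ ¬P ∨ ¬R ∨ R ∨ P) ∧ (¬(¬P ∨ ¬R ∨ R ∨ P) ∨ S)   [eliminate →]
⇔ (¬S ∨ ¬P ∨ ¬R ∨ R ∨ P) ∧ ((¬¬P ∧ ¬¬R ∧ ¬R ∧ ¬P) ∨ S)   [De Morgan]
⇔ (¬S ∨ ¬P ∨ ¬R ∨ R ∨ P) ∧ ((P ∧ ¬¬R ∧ ¬R ∧ ¬P) ∨ S)   [double negation]
⇔ (¬S ∨ ¬P ∨ ¬R ∨ R ∨ P) ∧ ((P ∧ R ∧ ¬R ∧ ¬P) ∨ S)   [double negation]
⇔ (¬S ∨ ¬P ∨ ¬R ∨ R ∨ P) ∧ (P ∨ S) ∧ (R ∨ S) ∧ (¬R ∨ S) ∧ (¬P ∨ S)   [distribute ∨ over ∧]
⇔ (P ∨ S) ∧ (R ∨ S) ∧ (¬R ∨ S) ∧ (¬P ∨ S)   [simplify]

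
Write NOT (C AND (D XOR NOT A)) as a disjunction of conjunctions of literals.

NOT C OR (NOT D AND A) OR (NOT A AND D)

NOT (C AND (D XOR NOT A))
≡ NOT (C AND ((D AND NOT NOT A) OR (NOT D AND NOT A)))   — expand XOR
≡ NOT C OR NOT ((D AND NOT NOT A) OR (NOT D AND NOT A))   — De Morgan
≡ NOT C OR (NOT (D AND NOT NOT A) AND NOT (NOT D AND NOT A))   — De Morgan
≡ NOT C OR ((NOT D OR NOT NOT NOT A) AND NOT (NOT D AND NOT A))   — De Morgan
≡ NOT C OR ((NOT D OR NOT A) AND NOT (NOT D AND NOT A))   — double negation
≡ NOT C OR ((NOT D OR NOT A) AND (NOT NOT D OR NOT NOT A))   — De Morgan
≡ NOT C OR ((NOT D OR NOT A) AND (D OR NOT NOT A))   — double negation
≡ NOT C OR ((NOT D OR NOT A) AND (D OR A))   — double negation
≡ NOT C OR (NOT D AND D) OR (NOT D AND A) OR (NOT A AND D) OR (NOT A AND A)   — distribute AND over OR
≡ NOT C OR (NOT D AND A) OR (NOT A AND D)   — simplify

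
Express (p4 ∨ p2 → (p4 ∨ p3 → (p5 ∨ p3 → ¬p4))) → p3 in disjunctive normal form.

(p4 ∨ p2 → (p4 ∨ p3 → (p5 ∨ p3 → ¬p4))) → p3
= ¬(p4 ∨ p2 → (p4 ∨ p3 → (p5 ∨ p3 → ¬p4))) ∨ p3   [eliminate →]
= ¬(¬(p4 ∨ p2) ∨ (p4 ∨ p3 → (p5 ∨ p3 → ¬p4))) ∨ p3   [eliminate →]
= ¬(¬(p4 ∨ p2) ∨ ¬(p4 ∨ p3) ∨ (p5 ∨ p3 → ¬p4)) ∨ p3   [eliminate →]
= ¬(¬(p4 ∨ p2) ∨ ¬(p4 ∨ p3) ∨ ¬(p5 ∨ p3) ∨ ¬p4) ∨ p3   [eliminate →]
= ¬¬(p4 ∨ p2) ∧ ¬¬(p4 ∨ p3) ∧ ¬¬(p5 ∨ p3) ∧ ¬¬p4 ∨ p3   [De Morgan]
= (p4 ∨ p2) ∧ ¬¬(p4 ∨ p3) ∧ ¬¬(p5 ∨ p3) ∧ ¬¬p4 ∨ p3   [double negation]
= (p4 ∨ p2) ∧ (p4 ∨ p3) ∧ ¬¬(p5 ∨ p3) ∧ ¬¬p4 ∨ p3   [double negation]
= (p4 ∨ p2) ∧ (p4 ∨ p3) ∧ (p5 ∨ p3) ∧ ¬¬p4 ∨ p3   [double negation]
= (p4 ∨ p2) ∧ (p4 ∨ p3) ∧ (p5 ∨ p3) ∧ p4 ∨ p3   [double negation]
= p4 ∧ p4 ∧ p5 ∧ p4 ∨ p4 ∧ p4 ∧ p3 ∧ p4 ∨ p4 ∧ p3 ∧ p5 ∧ p4 ∨ p4 ∧ p3 ∧ p3 ∧ p4 ∨ p2 ∧ p4 ∧ p5 ∧ p4 ∨ p2 ∧ p4 ∧ p3 ∧ p4 ∨ p2 ∧ p3 ∧ p5 ∧ p4 ∨ p2 ∧ p3 ∧ p3 ∧ p4 ∨ p3   [distribute ∧ over ∨]
= p4 ∧ p5 ∨ p3   [simplify]

p4 ∧ p5 ∨ p3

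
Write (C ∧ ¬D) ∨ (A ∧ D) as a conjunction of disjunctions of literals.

(C ∨ A) ∧ (C ∨ D) ∧ (¬D ∨ A)

(C ∧ ¬D) ∨ (A ∧ D)
= (C ∨ A) ∧ (C ∨ D) ∧ (¬D ∨ A) ∧ (¬D ∨ D)   [distribute ∨ over ∧]
= (C ∨ A) ∧ (C ∨ D) ∧ (¬D ∨ A)   [simplify]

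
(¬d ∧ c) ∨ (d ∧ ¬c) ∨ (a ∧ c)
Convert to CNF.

(¬d ∧ c) ∨ (d ∧ ¬c) ∨ (a ∧ c)
= (¬d ∨ d ∨ a) ∧ (¬d ∨ d ∨ c) ∧ (¬d ∨ ¬c ∨ a) ∧ (¬d ∨ ¬c ∨ c) ∧ (c ∨ d ∨ a) ∧ (c ∨ d ∨ c) ∧ (c ∨ ¬c ∨ a) ∧ (c ∨ ¬c ∨ c)   [distribute ∨ over ∧]
= (¬d ∨ ¬c ∨ a) ∧ (c ∨ d)   [simplify]

(¬d ∨ ¬c ∨ a) ∧ (c ∨ d)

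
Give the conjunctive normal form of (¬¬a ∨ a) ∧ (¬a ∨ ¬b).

(¬¬a ∨ a) ∧ (¬a ∨ ¬b)
≡ (a ∨ a) ∧ (¬a ∨ ¬b)   (double negation)
≡ a ∧ (¬a ∨ ¬b)   (simplify)

a ∧ (¬a ∨ ¬b)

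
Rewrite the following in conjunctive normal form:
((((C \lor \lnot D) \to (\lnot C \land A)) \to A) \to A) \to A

((((C \lor \lnot D) \to (\lnot C \land A)) \to A) \to A) \to A
≡ \lnot ((((C \lor \lnot D) \to (\lnot C \land A)) \to A) \to A) \lor A   [eliminate \to]
≡ \lnot (\lnot (((C \lor \lnot D) \to (\lnot C \land A)) \to A) \lor A) \lor A   [eliminate \to]
≡ \lnot (\lnot (\lnot ((C \lor \lnot D) \to (\lnot C \land A)) \lor A) \lor A) \lor A   [eliminate \to]
≡ \lnot (\lnot (\lnot (\lnot (C \lor \lnot D) \lor (\lnot C \land A)) \lor A) \lor A) \lor A   [eliminate \to]
≡ (\lnot \lnot (\lnot (\lnot (C \lor \lnot D) \lor (\lnot C \land A)) \lor A) \land \lnot A) \lor A   [De Morgan]
≡ ((\lnot (\lnot (C \lor \lnot D) \lor (\lnot C \land A)) \lor A) \land \lnot A) \lor A   [double negation]
≡ (((\lnot \lnot (C \lor \lnot D) \land \lnot (\lnot C \land A)) \lor A) \land \lnot A) \lor A   [De Morgan]
≡ ((((C \lor \lnot D) \land \lnot (\lnot C \land A)) \lor A) \land \lnot A) \lor A   [double negation]
≡ ((((C \lor \lnot D) \land (\lnot \lnot C \lor \lnot A)) \lor A) \land \lnot A) \lor A   [De Morgan]
≡ ((((C \lor \lnot D) \land (C \lor \lnot A)) \lor A) \land \lnot A) \lor A   [double negation]
≡ (C \lor \lnot D \lor A \lor A) \land (C \lor \lnot A \lor A \lor A) \land (\lnot A \lor A)   [distribute \lor over \land]
≡ C \lor \lnot D \lor A   [simplify]

C \lor \lnot D \lor A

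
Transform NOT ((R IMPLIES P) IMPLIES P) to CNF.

NOT ((R IMPLIES P) IMPLIES P)
= NOT (NOT (R IMPLIES P) OR P)   [eliminate IMPLIES]
= NOT (NOT (NOT R OR P) OR P)   [eliminate IMPLIES]
= NOT NOT (NOT R OR P) AND NOT P   [De Morgan]
= (NOT R OR P) AND NOT P   [double negation]

(NOT R OR P) AND NOT P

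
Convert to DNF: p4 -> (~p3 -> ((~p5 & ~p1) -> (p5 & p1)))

~p4 | p3 | p5 | p1

p4 -> (~p3 -> ((~p5 & ~p1) -> (p5 & p1)))
⇔ ~p4 | (~p3 -> ((~p5 & ~p1) -> (p5 & p1)))   — eliminate ->
⇔ ~p4 | ~~p3 | ((~p5 & ~p1) -> (p5 & p1))   — eliminate ->
⇔ ~p4 | ~~p3 | ~(~p5 & ~p1) | (p5 & p1)   — eliminate ->
⇔ ~p4 | p3 | ~(~p5 & ~p1) | (p5 & p1)   — double negation
⇔ ~p4 | p3 | ~~p5 | ~~p1 | (p5 & p1)   — De Morgan
⇔ ~p4 | p3 | p5 | ~~p1 | (p5 & p1)   — double negation
⇔ ~p4 | p3 | p5 | p1 | (p5 & p1)   — double negation
⇔ ~p4 | p3 | p5 | p1   — simplify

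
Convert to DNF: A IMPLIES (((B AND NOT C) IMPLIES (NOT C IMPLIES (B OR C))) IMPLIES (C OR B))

NOT A OR C OR B

A IMPLIES (((B AND NOT C) IMPLIES (NOT C IMPLIES (B OR C))) IMPLIES (C OR B))
⇔ NOT A OR (((B AND NOT C) IMPLIES (NOT C IMPLIES (B OR C))) IMPLIES (C OR B))   [eliminate IMPLIES]
⇔ NOT A OR NOT ((B AND NOT C) IMPLIES (NOT C IMPLIES (B OR C))) OR C OR B   [eliminate IMPLIES]
⇔ NOT A OR NOT (NOT (B AND NOT C) OR (NOT C IMPLIES (B OR C))) OR C OR B   [eliminate IMPLIES]
⇔ NOT A OR NOT (NOT (B AND NOT C) OR NOT NOT C OR B OR C) OR C OR B   [eliminate IMPLIES]
⇔ NOT A OR (NOT NOT (B AND NOT C) AND NOT NOT NOT C AND NOT B AND NOT C) OR C OR B   [De Morgan]
⇔ NOT A OR (B AND NOT C AND NOT NOT NOT C AND NOT B AND NOT C) OR C OR B   [double negation]
⇔ NOT A OR (B AND NOT C AND NOT C AND NOT B AND NOT C) OR C OR B   [double negation]
⇔ NOT A OR C OR B   [simplify]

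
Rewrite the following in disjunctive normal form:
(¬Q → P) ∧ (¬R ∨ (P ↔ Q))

Q ∧ ¬R ∨ Q ∧ P ∨ P ∧ ¬R

(¬Q → P) ∧ (¬R ∨ (P ↔ Q))
≡ (¬¬Q ∨ P) ∧ (¬R ∨ (P ↔ Q))   — eliminate →
≡ (¬¬Q ∨ P) ∧ (¬R ∨ (P → Q) ∧ (Q → P))   — eliminate ↔
≡ (¬¬Q ∨ P) ∧ (¬R ∨ (¬P ∨ Q) ∧ (Q → P))   — eliminate →
≡ (¬¬Q ∨ P) ∧ (¬R ∨ (¬P ∨ Q) ∧ (¬Q ∨ P))   — eliminate →
≡ (Q ∨ P) ∧ (¬R ∨ (¬P ∨ Q) ∧ (¬Q ∨ P))   — double negation
≡ Q ∧ ¬R ∨ Q ∧ ¬P ∧ ¬Q ∨ Q ∧ ¬P ∧ P ∨ Q ∧ Q ∧ ¬Q ∨ Q ∧ Q ∧ P ∨ P ∧ ¬R ∨ P ∧ ¬P ∧ ¬Q ∨ P ∧ ¬P ∧ P ∨ P ∧ Q ∧ ¬Q ∨ P ∧ Q ∧ P   — distribute ∧ over ∨
≡ Q ∧ ¬R ∨ Q ∧ P ∨ P ∧ ¬R   — simplify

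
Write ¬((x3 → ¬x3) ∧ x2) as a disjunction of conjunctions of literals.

x3 ∨ ¬x2

¬((x3 → ¬x3) ∧ x2)
= ¬((¬x3 ∨ ¬x3) ∧ x2)
= ¬(¬x3 ∨ ¬x3) ∨ ¬x2
= (¬¬x3 ∧ ¬¬x3) ∨ ¬x2
= (x3 ∧ ¬¬x3) ∨ ¬x2
= (x3 ∧ x3) ∨ ¬x2
= x3 ∨ ¬x2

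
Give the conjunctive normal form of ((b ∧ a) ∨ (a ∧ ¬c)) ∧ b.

a ∧ b

((b ∧ a) ∨ (a ∧ ¬c)) ∧ b
≡ (b ∨ a) ∧ (b ∨ ¬c) ∧ (a ∨ a) ∧ (a ∨ ¬c) ∧ b   (distribute ∨ over ∧)
≡ a ∧ b   (simplify)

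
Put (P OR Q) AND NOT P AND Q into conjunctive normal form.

NOT P AND Q

(P OR Q) AND NOT P AND Q
≡ NOT P AND Q   (simplify)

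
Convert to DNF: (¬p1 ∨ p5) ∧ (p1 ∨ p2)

(¬p1 ∨ p5) ∧ (p1 ∨ p2)
⇔ (¬p1 ∧ p1) ∨ (¬p1 ∧ p2) ∨ (p5 ∧ p1) ∨ (p5 ∧ p2)   [distribute ∧ over ∨]
⇔ (¬p1 ∧ p2) ∨ (p5 ∧ p1) ∨ (p5 ∧ p2)   [simplify]

(¬p1 ∧ p2) ∨ (p5 ∧ p1) ∨ (p5 ∧ p2)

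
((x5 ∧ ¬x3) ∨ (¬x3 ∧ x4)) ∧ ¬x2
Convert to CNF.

((x5 ∧ ¬x3) ∨ (¬x3 ∧ x4)) ∧ ¬x2
⇔ (x5 ∨ ¬x3) ∧ (x5 ∨ x4) ∧ (¬x3 ∨ ¬x3) ∧ (¬x3 ∨ x4) ∧ ¬x2   — distribute ∨ over ∧
⇔ (x5 ∨ x4) ∧ ¬x3 ∧ ¬x2   — simplify

(x5 ∨ x4) ∧ ¬x3 ∧ ¬x2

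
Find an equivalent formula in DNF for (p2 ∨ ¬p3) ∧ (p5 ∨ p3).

(p2 ∨ ¬p3) ∧ (p5 ∨ p3)
≡ (p2 ∧ p5) ∨ (p2 ∧ p3) ∨ (¬p3 ∧ p5) ∨ (¬p3 ∧ p3)   — distribute ∧ over ∨
≡ (p2 ∧ p5) ∨ (p2 ∧ p3) ∨ (¬p3 ∧ p5)   — simplify

(p2 ∧ p5) ∨ (p2 ∧ p3) ∨ (¬p3 ∧ p5)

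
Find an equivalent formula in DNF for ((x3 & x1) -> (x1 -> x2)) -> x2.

(x3 & x1 & ~x2) | x2

((x3 & x1) -> (x1 -> x2)) -> x2
= ~((x3 & x1) -> (x1 -> x2)) | x2   — eliminate ->
= ~(~(x3 & x1) | (x1 -> x2)) | x2   — eliminate ->
= ~(~(x3 & x1) | ~x1 | x2) | x2   — eliminate ->
= (~~(x3 & x1) & ~~x1 & ~x2) | x2   — De Morgan
= (x3 & x1 & ~~x1 & ~x2) | x2   — double negation
= (x3 & x1 & x1 & ~x2) | x2   — double negation
= (x3 & x1 & ~x2) | x2   — simplify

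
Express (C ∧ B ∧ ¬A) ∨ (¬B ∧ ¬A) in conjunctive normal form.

(C ∨ ¬B) ∧ ¬A

(C ∧ B ∧ ¬A) ∨ (¬B ∧ ¬A)
⇔ (C ∨ ¬B) ∧ (C ∨ ¬A) ∧ (B ∨ ¬B) ∧ (B ∨ ¬A) ∧ (¬A ∨ ¬B) ∧ (¬A ∨ ¬A)   [distribute ∨ over ∧]
⇔ (C ∨ ¬B) ∧ ¬A   [simplify]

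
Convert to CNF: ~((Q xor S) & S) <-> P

~((Q xor S) & S) <-> P
≡ (~((Q xor S) & S) -> P) & (P -> ~((Q xor S) & S))   — eliminate <->
≡ (~~((Q xor S) & S) | P) & (P -> ~((Q xor S) & S))   — eliminate ->
≡ (~~((Q | S) & ~(Q & S) & S) | P) & (P -> ~((Q xor S) & S))   — expand xor
≡ (~~((Q | S) & ~(Q & S) & S) | P) & (~P | ~((Q xor S) & S))   — eliminate ->
≡ (~~((Q | S) & ~(Q & S) & S) | P) & (~P | ~((Q | S) & ~(Q & S) & S))   — expand xor
≡ (((Q | S) & ~(Q & S) & S) | P) & (~P | ~((Q | S) & ~(Q & S) & S))   — double negation
≡ (((Q | S) & (~Q | ~S) & S) | P) & (~P | ~((Q | S) & ~(Q & S) & S))   — De Morgan
≡ (((Q | S) & (~Q | ~S) & S) | P) & (~P | ~(Q | S) | ~~(Q & S) | ~S)   — De Morgan
≡ (((Q | S) & (~Q | ~S) & S) | P) & (~P | (~Q & ~S) | ~~(Q & S) | ~S)   — De Morgan
≡ (((Q | S) & (~Q | ~S) & S) | P) & (~P | (~Q & ~S) | (Q & S) | ~S)   — double negation
≡ (Q | S | P) & (~Q | ~S | P) & (S | P) & (~P | ~Q | Q | ~S) & (~P | ~Q | S | ~S) & (~P | ~S | Q | ~S) & (~P | ~S | S | ~S)   — distribute | over &
≡ (~Q | ~S | P) & (S | P) & (~P | ~S | Q)   — simplify

(~Q | ~S | P) & (S | P) & (~P | ~S | Q)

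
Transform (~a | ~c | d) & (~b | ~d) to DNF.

(~a & ~b) | (~a & ~d) | (~c & ~b) | (~c & ~d) | (d & ~b)

(~a | ~c | d) & (~b | ~d)
⇔ (~a & ~b) | (~a & ~d) | (~c & ~b) | (~c & ~d) | (d & ~b) | (d & ~d)   — distribute & over |
⇔ (~a & ~b) | (~a & ~d) | (~c & ~b) | (~c & ~d) | (d & ~b)   — simplify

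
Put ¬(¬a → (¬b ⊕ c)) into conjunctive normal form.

¬a ∧ (b ∨ c) ∧ (¬c ∨ ¬b)

¬(¬a → (¬b ⊕ c))
≡ ¬(¬¬a ∨ (¬b ⊕ c))   (eliminate →)
≡ ¬(¬¬a ∨ ((¬b ∨ c) ∧ ¬(¬b ∧ c)))   (expand ⊕)
≡ ¬¬¬a ∧ ¬((¬b ∨ c) ∧ ¬(¬b ∧ c))   (De Morgan)
≡ ¬a ∧ ¬((¬b ∨ c) ∧ ¬(¬b ∧ c))   (double negation)
≡ ¬a ∧ (¬(¬b ∨ c) ∨ ¬¬(¬b ∧ c))   (De Morgan)
≡ ¬a ∧ ((¬¬b ∧ ¬c) ∨ ¬¬(¬b ∧ c))   (De Morgan)
≡ ¬a ∧ ((b ∧ ¬c) ∨ ¬¬(¬b ∧ c))   (double negation)
≡ ¬a ∧ ((b ∧ ¬c) ∨ (¬b ∧ c))   (double negation)
≡ ¬a ∧ (b ∨ ¬b) ∧ (b ∨ c) ∧ (¬c ∨ ¬b) ∧ (¬c ∨ c)   (distribute ∨ over ∧)
≡ ¬a ∧ (b ∨ c) ∧ (¬c ∨ ¬b)   (simplify)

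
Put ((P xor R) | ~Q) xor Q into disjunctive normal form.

~Q | (~P & ~R & Q) | (R & P & Q)

((P xor R) | ~Q) xor Q
= (((P xor R) | ~Q) & ~Q) | (~((P xor R) | ~Q) & Q)   [expand xor]
= (((P & ~R) | (~P & R) | ~Q) & ~Q) | (~((P xor R) | ~Q) & Q)   [expand xor]
= (((P & ~R) | (~P & R) | ~Q) & ~Q) | (~((P & ~R) | (~P & R) | ~Q) & Q)   [expand xor]
= (((P & ~R) | (~P & R) | ~Q) & ~Q) | (~(P & ~R) & ~(~P & R) & ~~Q & Q)   [De Morgan]
= (((P & ~R) | (~P & R) | ~Q) & ~Q) | ((~P | ~~R) & ~(~P & R) & ~~Q & Q)   [De Morgan]
= (((P & ~R) | (~P & R) | ~Q) & ~Q) | ((~P | R) & ~(~P & R) & ~~Q & Q)   [double negation]
= (((P & ~R) | (~P & R) | ~Q) & ~Q) | ((~P | R) & (~~P | ~R) & ~~Q & Q)   [De Morgan]
= (((P & ~R) | (~P & R) | ~Q) & ~Q) | ((~P | R) & (P | ~R) & ~~Q & Q)   [double negation]
= (((P & ~R) | (~P & R) | ~Q) & ~Q) | ((~P | R) & (P | ~R) & Q & Q)   [double negation]
= (P & ~R & ~Q) | (~P & R & ~Q) | (~Q & ~Q) | (~P & P & Q & Q) | (~P & ~R & Q & Q) | (R & P & Q & Q) | (R & ~R & Q & Q)   [distribute & over |]
= ~Q | (~P & ~R & Q) | (R & P & Q)   [simplify]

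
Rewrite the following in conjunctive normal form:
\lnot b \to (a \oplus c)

\lnot b \to (a \oplus c)
≡ \lnot \lnot b \lor (a \oplus c)   [eliminate \to]
≡ \lnot \lnot b \lor ((a \lor c) \land \lnot (a \land c))   [expand \oplus]
≡ b \lor ((a \lor c) \land \lnot (a \land c))   [double negation]
≡ b \lor ((a \lor c) \land (\lnot a \lor \lnot c))   [De Morgan]
≡ (b \lor a \lor c) \land (b \lor \lnot a \lor \lnot c)   [distribute \lor over \land]

(b \lor a \lor c) \land (b \lor \lnot a \lor \lnot c)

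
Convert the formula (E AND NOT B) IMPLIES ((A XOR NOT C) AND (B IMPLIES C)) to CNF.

(NOT E OR B OR A OR NOT C) AND (NOT E OR B OR NOT A OR C)

(E AND NOT B) IMPLIES ((A XOR NOT C) AND (B IMPLIES C))
≡ NOT (E AND NOT B) OR ((A XOR NOT C) AND (B IMPLIES C))   [eliminate IMPLIES]
≡ NOT (E AND NOT B) OR ((A OR NOT C) AND NOT (A AND NOT C) AND (B IMPLIES C))   [expand XOR]
≡ NOT (E AND NOT B) OR ((A OR NOT C) AND NOT (A AND NOT C) AND (NOT B OR C))   [eliminate IMPLIES]
≡ NOT E OR NOT NOT B OR ((A OR NOT C) AND NOT (A AND NOT C) AND (NOT B OR C))   [De Morgan]
≡ NOT E OR B OR ((A OR NOT C) AND NOT (A AND NOT C) AND (NOT B OR C))   [double negation]
≡ NOT E OR B OR ((A OR NOT C) AND (NOT A OR NOT NOT C) AND (NOT B OR C))   [De Morgan]
≡ NOT E OR B OR ((A OR NOT C) AND (NOT A OR C) AND (NOT B OR C))   [double negation]
≡ (NOT E OR B OR A OR NOT C) AND (NOT E OR B OR NOT A OR C) AND (NOT E OR B OR NOT B OR C)   [distribute OR over AND]
≡ (NOT E OR B OR A OR NOT C) AND (NOT E OR B OR NOT A OR C)   [simplify]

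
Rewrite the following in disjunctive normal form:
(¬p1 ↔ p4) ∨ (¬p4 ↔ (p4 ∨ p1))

(¬p1 ↔ p4) ∨ (¬p4 ↔ (p4 ∨ p1))
≡ ((¬p1 → p4) ∧ (p4 → ¬p1)) ∨ (¬p4 ↔ (p4 ∨ p1))   [eliminate ↔]
≡ ((¬¬p1 ∨ p4) ∧ (p4 → ¬p1)) ∨ (¬p4 ↔ (p4 ∨ p1))   [eliminate →]
≡ ((¬¬p1 ∨ p4) ∧ (¬p4 ∨ ¬p1)) ∨ (¬p4 ↔ (p4 ∨ p1))   [eliminate →]
≡ ((¬¬p1 ∨ p4) ∧ (¬p4 ∨ ¬p1)) ∨ ((¬p4 → (p4 ∨ p1)) ∧ ((p4 ∨ p1) → ¬p4))   [eliminate ↔]
≡ ((¬¬p1 ∨ p4) ∧ (¬p4 ∨ ¬p1)) ∨ ((¬¬p4 ∨ p4 ∨ p1) ∧ ((p4 ∨ p1) → ¬p4))   [eliminate →]
≡ ((¬¬p1 ∨ p4) ∧ (¬p4 ∨ ¬p1)) ∨ ((¬¬p4 ∨ p4 ∨ p1) ∧ (¬(p4 ∨ p1) ∨ ¬p4))   [eliminate →]
≡ ((p1 ∨ p4) ∧ (¬p4 ∨ ¬p1)) ∨ ((¬¬p4 ∨ p4 ∨ p1) ∧ (¬(p4 ∨ p1) ∨ ¬p4))   [double negation]
≡ ((p1 ∨ p4) ∧ (¬p4 ∨ ¬p1)) ∨ ((p4 ∨ p4 ∨ p1) ∧ (¬(p4 ∨ p1) ∨ ¬p4))   [double negation]
≡ ((p1 ∨ p4) ∧ (¬p4 ∨ ¬p1)) ∨ ((p4 ∨ p4 ∨ p1) ∧ ((¬p4 ∧ ¬p1) ∨ ¬p4))   [De Morgan]
≡ (p1 ∧ ¬p4) ∨ (p1 ∧ ¬p1) ∨ (p4 ∧ ¬p4) ∨ (p4 ∧ ¬p1) ∨ (p4 ∧ ¬p4 ∧ ¬p1) ∨ (p4 ∧ ¬p4) ∨ (p4 ∧ ¬p4 ∧ ¬p1) ∨ (p4 ∧ ¬p4) ∨ (p1 ∧ ¬p4 ∧ ¬p1) ∨ (p1 ∧ ¬p4)   [distribute ∧ over ∨]
≡ (p1 ∧ ¬p4) ∨ (p4 ∧ ¬p1)   [simplify]

(p1 ∧ ¬p4) ∨ (p4 ∧ ¬p1)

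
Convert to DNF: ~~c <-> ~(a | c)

~c & a

~~c <-> ~(a | c)
≡ (~~c -> ~(a | c)) & (~(a | c) -> ~~c)   [eliminate <->]
≡ (~~~c | ~(a | c)) & (~(a | c) -> ~~c)   [eliminate ->]
≡ (~~~c | ~(a | c)) & (~~(a | c) | ~~c)   [eliminate ->]
≡ (~c | ~(a | c)) & (~~(a | c) | ~~c)   [double negation]
≡ (~c | (~a & ~c)) & (~~(a | c) | ~~c)   [De Morgan]
≡ (~c | (~a & ~c)) & (a | c | ~~c)   [double negation]
≡ (~c | (~a & ~c)) & (a | c | c)   [double negation]
≡ (~c & a) | (~c & c) | (~c & c) | (~a & ~c & a) | (~a & ~c & c) | (~a & ~c & c)   [distribute & over |]
≡ ~c & a   [simplify]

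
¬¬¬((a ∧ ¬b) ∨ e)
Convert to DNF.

¬¬¬((a ∧ ¬b) ∨ e)
⇔ ¬((a ∧ ¬b) ∨ e)   [double negation]
⇔ ¬(a ∧ ¬b) ∧ ¬e   [De Morgan]
⇔ (¬a ∨ ¬¬b) ∧ ¬e   [De Morgan]
⇔ (¬a ∨ b) ∧ ¬e   [double negation]
⇔ (¬a ∧ ¬e) ∨ (b ∧ ¬e)   [distribute ∧ over ∨]

(¬a ∧ ¬e) ∨ (b ∧ ¬e)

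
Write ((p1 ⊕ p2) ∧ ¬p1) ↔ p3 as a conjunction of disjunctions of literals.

((p1 ⊕ p2) ∧ ¬p1) ↔ p3
≡ (((p1 ⊕ p2) ∧ ¬p1) → p3) ∧ (p3 → ((p1 ⊕ p2) ∧ ¬p1))   (eliminate ↔)
≡ (¬((p1 ⊕ p2) ∧ ¬p1) ∨ p3) ∧ (p3 → ((p1 ⊕ p2) ∧ ¬p1))   (eliminate →)
≡ (¬((p1 ∨ p2) ∧ ¬(p1 ∧ p2) ∧ ¬p1) ∨ p3) ∧ (p3 → ((p1 ⊕ p2) ∧ ¬p1))   (expand ⊕)
≡ (¬((p1 ∨ p2) ∧ ¬(p1 ∧ p2) ∧ ¬p1) ∨ p3) ∧ (¬p3 ∨ ((p1 ⊕ p2) ∧ ¬p1))   (eliminate →)
≡ (¬((p1 ∨ p2) ∧ ¬(p1 ∧ p2) ∧ ¬p1) ∨ p3) ∧ (¬p3 ∨ ((p1 ∨ p2) ∧ ¬(p1 ∧ p2) ∧ ¬p1))   (expand ⊕)
≡ (¬(p1 ∨ p2) ∨ ¬¬(p1 ∧ p2) ∨ ¬¬p1 ∨ p3) ∧ (¬p3 ∨ ((p1 ∨ p2) ∧ ¬(p1 ∧ p2) ∧ ¬p1))   (De Morgan)
≡ ((¬p1 ∧ ¬p2) ∨ ¬¬(p1 ∧ p2) ∨ ¬¬p1 ∨ p3) ∧ (¬p3 ∨ ((p1 ∨ p2) ∧ ¬(p1 ∧ p2) ∧ ¬p1))   (De Morgan)
≡ ((¬p1 ∧ ¬p2) ∨ (p1 ∧ p2) ∨ ¬¬p1 ∨ p3) ∧ (¬p3 ∨ ((p1 ∨ p2) ∧ ¬(p1 ∧ p2) ∧ ¬p1))   (double negation)
≡ ((¬p1 ∧ ¬p2) ∨ (p1 ∧ p2) ∨ p1 ∨ p3) ∧ (¬p3 ∨ ((p1 ∨ p2) ∧ ¬(p1 ∧ p2) ∧ ¬p1))   (double negation)
≡ ((¬p1 ∧ ¬p2) ∨ (p1 ∧ p2) ∨ p1 ∨ p3) ∧ (¬p3 ∨ ((p1 ∨ p2) ∧ (¬p1 ∨ ¬p2) ∧ ¬p1))   (De Morgan)
≡ (¬p1 ∨ p1 ∨ p1 ∨ p3) ∧ (¬p1 ∨ p2 ∨ p1 ∨ p3) ∧ (¬p2 ∨ p1 ∨ p1 ∨ p3) ∧ (¬p2 ∨ p2 ∨ p1 ∨ p3) ∧ (¬p3 ∨ p1 ∨ p2) ∧ (¬p3 ∨ ¬p1 ∨ ¬p2) ∧ (¬p3 ∨ ¬p1)   (distribute ∨ over ∧)
≡ (¬p2 ∨ p1 ∨ p3) ∧ (¬p3 ∨ p1 ∨ p2) ∧ (¬p3 ∨ ¬p1)   (simplify)

(¬p2 ∨ p1 ∨ p3) ∧ (¬p3 ∨ p1 ∨ p2) ∧ (¬p3 ∨ ¬p1)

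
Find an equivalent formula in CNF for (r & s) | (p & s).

(r & s) | (p & s)
⇔ (r | p) & (r | s) & (s | p) & (s | s)   (distribute | over &)
⇔ (r | p) & s   (simplify)

(r | p) & s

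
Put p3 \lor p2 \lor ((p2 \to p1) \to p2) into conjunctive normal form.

p3 \lor p2 \lor ((p2 \to p1) \to p2)
⇔ p3 \lor p2 \lor \lnot (p2 \to p1) \lor p2   (eliminate \to)
⇔ p3 \lor p2 \lor \lnot (\lnot p2 \lor p1) \lor p2   (eliminate \to)
⇔ p3 \lor p2 \lor (\lnot \lnot p2 \land \lnot p1) \lor p2   (De Morgan)
⇔ p3 \lor p2 \lor (p2 \land \lnot p1) \lor p2   (double negation)
⇔ (p3 \lor p2 \lor p2 \lor p2) \land (p3 \lor p2 \lor \lnot p1 \lor p2)   (distribute \lor over \land)
⇔ p3 \lor p2   (simplify)

p3 \lor p2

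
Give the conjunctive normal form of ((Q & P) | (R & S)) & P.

((Q & P) | (R & S)) & P
= (Q | R) & (Q | S) & (P | R) & (P | S) & P   — distribute | over &
= (Q | R) & (Q | S) & P   — simplify

(Q | R) & (Q | S) & P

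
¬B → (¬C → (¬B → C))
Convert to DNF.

B ∨ C

¬B → (¬C → (¬B → C))
⇔ ¬¬B ∨ (¬C → (¬B → C))   [eliminate →]
⇔ ¬¬B ∨ ¬¬C ∨ (¬B → C)   [eliminate →]
⇔ ¬¬B ∨ ¬¬C ∨ ¬¬B ∨ C   [eliminate →]
⇔ B ∨ ¬¬C ∨ ¬¬B ∨ C   [double negation]
⇔ B ∨ C ∨ ¬¬B ∨ C   [double negation]
⇔ B ∨ C ∨ B ∨ C   [double negation]
⇔ B ∨ C   [simplify]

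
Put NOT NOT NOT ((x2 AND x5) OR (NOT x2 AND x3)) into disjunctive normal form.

(NOT x2 AND NOT x3) OR (NOT x5 AND x2) OR (NOT x5 AND NOT x3)

NOT NOT NOT ((x2 AND x5) OR (NOT x2 AND x3))
≡ NOT ((x2 AND x5) OR (NOT x2 AND x3))   [double negation]
≡ NOT (x2 AND x5) AND NOT (NOT x2 AND x3)   [De Morgan]
≡ (NOT x2 OR NOT x5) AND NOT (NOT x2 AND x3)   [De Morgan]
≡ (NOT x2 OR NOT x5) AND (NOT NOT x2 OR NOT x3)   [De Morgan]
≡ (NOT x2 OR NOT x5) AND (x2 OR NOT x3)   [double negation]
≡ (NOT x2 AND x2) OR (NOT x2 AND NOT x3) OR (NOT x5 AND x2) OR (NOT x5 AND NOT x3)   [distribute AND over OR]
≡ (NOT x2 AND NOT x3) OR (NOT x5 AND x2) OR (NOT x5 AND NOT x3)   [simplify]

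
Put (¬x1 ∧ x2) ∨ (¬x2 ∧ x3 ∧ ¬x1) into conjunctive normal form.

(¬x1 ∧ x2) ∨ (¬x2 ∧ x3 ∧ ¬x1)
≡ (¬x1 ∨ ¬x2) ∧ (¬x1 ∨ x3) ∧ (¬x1 ∨ ¬x1) ∧ (x2 ∨ ¬x2) ∧ (x2 ∨ x3) ∧ (x2 ∨ ¬x1)   [distribute ∨ over ∧]
≡ ¬x1 ∧ (x2 ∨ x3)   [simplify]

¬x1 ∧ (x2 ∨ x3)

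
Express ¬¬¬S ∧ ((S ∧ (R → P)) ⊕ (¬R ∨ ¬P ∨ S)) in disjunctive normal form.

(¬S ∧ ¬R) ∨ (¬S ∧ ¬P)

¬¬¬S ∧ ((S ∧ (R → P)) ⊕ (¬R ∨ ¬P ∨ S))
≡ ¬¬¬S ∧ ((S ∧ (R → P) ∧ ¬(¬R ∨ ¬P ∨ S)) ∨ (¬(S ∧ (R → P)) ∧ (¬R ∨ ¬P ∨ S)))
≡ ¬¬¬S ∧ ((S ∧ (¬R ∨ P) ∧ ¬(¬R ∨ ¬P ∨ S)) ∨ (¬(S ∧ (R → P)) ∧ (¬R ∨ ¬P ∨ S)))
≡ ¬¬¬S ∧ ((S ∧ (¬R ∨ P) ∧ ¬(¬R ∨ ¬P ∨ S)) ∨ (¬(S ∧ (¬R ∨ P)) ∧ (¬R ∨ ¬P ∨ S)))
≡ ¬S ∧ ((S ∧ (¬R ∨ P) ∧ ¬(¬R ∨ ¬P ∨ S)) ∨ (¬(S ∧ (¬R ∨ P)) ∧ (¬R ∨ ¬P ∨ S)))
≡ ¬S ∧ ((S ∧ (¬R ∨ P) ∧ ¬¬R ∧ ¬¬P ∧ ¬S) ∨ (¬(S ∧ (¬R ∨ P)) ∧ (¬R ∨ ¬P ∨ S)))
≡ ¬S ∧ ((S ∧ (¬R ∨ P) ∧ R ∧ ¬¬P ∧ ¬S) ∨ (¬(S ∧ (¬R ∨ P)) ∧ (¬R ∨ ¬P ∨ S)))
≡ ¬S ∧ ((S ∧ (¬R ∨ P) ∧ R ∧ P ∧ ¬S) ∨ (¬(S ∧ (¬R ∨ P)) ∧ (¬R ∨ ¬P ∨ S)))
≡ ¬S ∧ ((S ∧ (¬R ∨ P) ∧ R ∧ P ∧ ¬S) ∨ ((¬S ∨ ¬(¬R ∨ P)) ∧ (¬R ∨ ¬P ∨ S)))
≡ ¬S ∧ ((S ∧ (¬R ∨ P) ∧ R ∧ P ∧ ¬S) ∨ ((¬S ∨ (¬¬R ∧ ¬P)) ∧ (¬R ∨ ¬P ∨ S)))
≡ ¬S ∧ ((S ∧ (¬R ∨ P) ∧ R ∧ P ∧ ¬S) ∨ ((¬S ∨ (R ∧ ¬P)) ∧ (¬R ∨ ¬P ∨ S)))
≡ (¬S ∧ S ∧ ¬R ∧ R ∧ P ∧ ¬S) ∨ (¬S ∧ S ∧ P ∧ R ∧ P ∧ ¬S) ∨ (¬S ∧ ¬S ∧ ¬R) ∨ (¬S ∧ ¬S ∧ ¬P) ∨ (¬S ∧ ¬S ∧ S) ∨ (¬S ∧ R ∧ ¬P ∧ ¬R) ∨ (¬S ∧ R ∧ ¬P ∧ ¬P) ∨ (¬S ∧ R ∧ ¬P ∧ S)
≡ (¬S ∧ ¬R) ∨ (¬S ∧ ¬P)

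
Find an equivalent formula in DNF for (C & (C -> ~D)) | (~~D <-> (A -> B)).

(C & (C -> ~D)) | (~~D <-> (A -> B))
≡ (C & (~C | ~D)) | (~~D <-> (A -> B))
≡ (C & (~C | ~D)) | ((~~D -> (A -> B)) & ((A -> B) -> ~~D))
≡ (C & (~C | ~D)) | ((~~~D | (A -> B)) & ((A -> B) -> ~~D))
≡ (C & (~C | ~D)) | ((~~~D | ~A | B) & ((A -> B) -> ~~D))
≡ (C & (~C | ~D)) | ((~~~D | ~A | B) & (~(A -> B) | ~~D))
≡ (C & (~C | ~D)) | ((~~~D | ~A | B) & (~(~A | B) | ~~D))
≡ (C & (~C | ~D)) | ((~D | ~A | B) & (~(~A | B) | ~~D))
≡ (C & (~C | ~D)) | ((~D | ~A | B) & ((~~A & ~B) | ~~D))
≡ (C & (~C | ~D)) | ((~D | ~A | B) & ((A & ~B) | ~~D))
≡ (C & (~C | ~D)) | ((~D | ~A | B) & ((A & ~B) | D))
≡ (C & ~C) | (C & ~D) | (~D & A & ~B) | (~D & D) | (~A & A & ~B) | (~A & D) | (B & A & ~B) | (B & D)
≡ (C & ~D) | (~D & A & ~B) | (~A & D) | (B & D)

(C & ~D) | (~D & A & ~B) | (~A & D) | (B & D)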